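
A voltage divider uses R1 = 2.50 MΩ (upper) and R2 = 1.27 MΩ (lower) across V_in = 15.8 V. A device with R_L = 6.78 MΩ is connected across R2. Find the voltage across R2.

First combine the lower leg with the load: R2 ‖ R_L = 1.070 MΩ.
Then V_out = V_in · R2'/(R1 + R2') = 15.8 × 1.070/3.570 = 4.734 V.

V_out ≈ 4.73 V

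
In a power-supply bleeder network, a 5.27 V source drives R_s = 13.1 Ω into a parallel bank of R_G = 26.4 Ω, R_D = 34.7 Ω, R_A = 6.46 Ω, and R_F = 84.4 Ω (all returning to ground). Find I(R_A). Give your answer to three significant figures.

Equivalent of the parallel group: R_p = 4.286 Ω.
V_A = 5.27 × 4.286/17.39 = 1.299 V.
Branch current I = V_A/R_A = 1.299/6.46 = 0.2011 A.

I ≈ 0.201 A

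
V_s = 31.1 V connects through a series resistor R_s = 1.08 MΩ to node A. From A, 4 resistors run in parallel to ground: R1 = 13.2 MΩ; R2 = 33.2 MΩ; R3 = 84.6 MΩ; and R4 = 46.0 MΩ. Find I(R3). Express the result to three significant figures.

I ≈ 0.319 µA

Parallel bank: R_p = 1/(1/13.2 + 1/33.2 + 1/84.6 + 1/46.0) = 7.172 MΩ.
V_A = 31.1 × 7.172/8.252 = 27.03 V.
Branch current I = V_A/R3 = 27.03/84.6 = 0.3195 µA.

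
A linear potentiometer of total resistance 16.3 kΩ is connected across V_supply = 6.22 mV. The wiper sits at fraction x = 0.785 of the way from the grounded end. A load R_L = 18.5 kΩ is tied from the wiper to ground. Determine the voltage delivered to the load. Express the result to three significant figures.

V_out ≈ 4.25 mV

Split the track: R_lower = x·R_p = 12.80 kΩ, R_upper = (1−x)·R_p = 3.504 kΩ.
(x·R_p) ‖ R_L = 7.564 kΩ.
V_out = 6.22 × 7.564/(3.504 + 7.564) = 4.251 mV.
(Unloaded: V_out = x·V_supply = 4.88 mV.)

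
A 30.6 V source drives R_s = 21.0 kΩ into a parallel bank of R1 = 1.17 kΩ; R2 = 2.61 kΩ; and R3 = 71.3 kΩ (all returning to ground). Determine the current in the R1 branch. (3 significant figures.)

I ≈ 0.958 mA

Parallel bank: R_p = 1/(1/1.17 + 1/2.61 + 1/71.3) = 0.7988 kΩ.
Node voltage V_A = V_CC · R_p/(R_s + R_p) = 30.6 × 0.03664 = 1.121 V.
Branch current I = V_A/R1 = 1.121/1.17 = 0.9584 mA.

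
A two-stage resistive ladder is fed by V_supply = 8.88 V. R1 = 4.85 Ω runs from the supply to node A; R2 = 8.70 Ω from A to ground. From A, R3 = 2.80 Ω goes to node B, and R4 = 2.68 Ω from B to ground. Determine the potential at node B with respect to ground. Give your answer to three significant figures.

Looking into the second stage from A: R3 + R4 = 5.480 Ω appears in parallel with R2.
Effective lower resistance at A: R2 ‖ 5.480 = 3.362 Ω.
So V_A = 8.88 × 0.4094 = 3.636 V.
Stage 2 is unloaded, so V_B = V_A · R4/(R3+R4) = 3.636 × 2.68/5.480 = 1.778 V.

V_B ≈ 1.78 V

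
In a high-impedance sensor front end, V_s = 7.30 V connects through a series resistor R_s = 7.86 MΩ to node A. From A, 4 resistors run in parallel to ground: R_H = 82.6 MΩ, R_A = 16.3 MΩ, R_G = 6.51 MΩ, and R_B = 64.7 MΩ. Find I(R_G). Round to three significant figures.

I ≈ 0.386 µA

Equivalent of the parallel group: R_p = 4.123 MΩ.
Node voltage V_A = V_s · R_p/(R_s + R_p) = 7.30 × 0.3441 = 2.512 V.
I(R_G) = V_A / R_G = 2.512/6.51 = 0.3858 µA.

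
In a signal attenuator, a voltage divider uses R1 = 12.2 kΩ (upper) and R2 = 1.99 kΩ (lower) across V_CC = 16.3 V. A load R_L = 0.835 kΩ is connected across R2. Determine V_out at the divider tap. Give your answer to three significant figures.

The load sits in parallel with R2, giving an effective lower resistance R2' = R2·R_L/(R2+R_L) = 0.5882 kΩ.
Voltage divider with the loaded lower leg: V_out = 16.3 × 0.5882/(12.2 + 0.5882) = 16.3 × 0.04600 = 0.7497 V.

V_out ≈ 0.750 V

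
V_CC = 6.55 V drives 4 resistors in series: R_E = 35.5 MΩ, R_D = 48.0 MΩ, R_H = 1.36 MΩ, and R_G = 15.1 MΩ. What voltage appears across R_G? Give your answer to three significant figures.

Series total: ΣR = 35.5 + 48.0 + 1.36 + 15.1 = 99.96 MΩ.
V = V_CC · R/ΣR = 6.55 × 0.1511 = 0.9894 V.

V ≈ 0.989 V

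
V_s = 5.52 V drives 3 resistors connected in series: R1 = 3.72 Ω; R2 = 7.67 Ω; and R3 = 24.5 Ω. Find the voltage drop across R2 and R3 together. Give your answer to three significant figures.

V ≈ 4.95 V

Series total: ΣR = 3.72 + 7.67 + 24.5 = 35.89 Ω.
R_{R2..R3} = 7.67 + 24.5 = 32.17 Ω.
V = V_s · R/ΣR = 5.52 × 0.8963 = 4.948 V.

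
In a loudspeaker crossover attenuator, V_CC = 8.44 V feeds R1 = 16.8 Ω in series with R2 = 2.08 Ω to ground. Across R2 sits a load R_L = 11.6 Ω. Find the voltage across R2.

First combine the lower leg with the load: R2 ‖ R_L = 1.764 Ω.
Then V_out = V_CC · R2'/(R1 + R2') = 8.44 × 1.764/18.56 = 0.8019 V.

V_out ≈ 0.802 V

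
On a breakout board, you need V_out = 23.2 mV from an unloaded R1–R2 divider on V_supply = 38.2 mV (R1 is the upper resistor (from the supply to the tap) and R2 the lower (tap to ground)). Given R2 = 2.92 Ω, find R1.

V_out/V_supply = R2/(R1+R2) = 0.6073.
R1 = R2·(1/k − 1) = 2.92 × 0.6466 = 1.888 Ω.

R1 ≈ 1.89 Ω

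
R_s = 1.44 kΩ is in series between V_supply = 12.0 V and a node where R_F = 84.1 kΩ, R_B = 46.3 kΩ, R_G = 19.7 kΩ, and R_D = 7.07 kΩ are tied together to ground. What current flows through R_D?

Parallel bank: R_p = 1/(1/84.1 + 1/46.3 + 1/19.7 + 1/7.07) = 4.431 kΩ.
Node voltage V_A = V_supply · R_p/(R_s + R_p) = 12.0 × 0.7547 = 9.057 V.
Branch current I = V_A/R_D = 9.057/7.07 = 1.281 mA.

I ≈ 1.28 mA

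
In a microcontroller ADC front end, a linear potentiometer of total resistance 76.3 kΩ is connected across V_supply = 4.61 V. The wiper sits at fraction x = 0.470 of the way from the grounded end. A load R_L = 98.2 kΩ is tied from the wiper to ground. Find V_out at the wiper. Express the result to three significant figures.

Split the track: R_lower = x·R_p = 35.86 kΩ, R_upper = (1−x)·R_p = 40.44 kΩ.
R_L loads the lower segment: effective lower R = 26.27 kΩ.
Loaded-divider output: V_out = 4.61 × 0.3938 = 1.815 V.

V_out ≈ 1.82 V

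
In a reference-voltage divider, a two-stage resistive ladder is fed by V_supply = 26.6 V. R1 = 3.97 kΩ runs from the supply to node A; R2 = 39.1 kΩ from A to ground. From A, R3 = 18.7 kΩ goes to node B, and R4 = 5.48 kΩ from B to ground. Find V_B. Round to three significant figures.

V_B ≈ 4.76 V

Looking into the second stage from A: R3 + R4 = 24.18 kΩ appears in parallel with R2.
R2 ‖ (R3+R4) = 14.94 kΩ.
So V_A = 26.6 × 0.7901 = 21.02 V.
Stage 2 is unloaded, so V_B = V_A · R4/(R3+R4) = 21.02 × 5.48/24.18 = 4.763 V.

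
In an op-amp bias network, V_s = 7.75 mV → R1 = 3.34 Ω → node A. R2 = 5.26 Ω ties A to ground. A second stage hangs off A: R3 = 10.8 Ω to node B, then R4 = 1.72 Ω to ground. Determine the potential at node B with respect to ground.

Node A sees R2 in parallel with the series input of stage 2, R3 + R4 = 12.52 Ω.
Effective lower resistance at A: R2 ‖ 12.52 = 3.704 Ω.
First divider: V_A = V_s · 3.704/(3.34 + 3.704) = 4.075 mV.
V_B = V_A × 0.1374 = 0.5598 mV.

V_B ≈ 0.560 mV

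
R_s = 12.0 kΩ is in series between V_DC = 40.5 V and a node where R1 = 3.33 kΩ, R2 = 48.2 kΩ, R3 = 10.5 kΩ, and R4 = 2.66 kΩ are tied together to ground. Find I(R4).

Parallel bank: R_p = 1/(1/3.33 + 1/48.2 + 1/10.5 + 1/2.66) = 1.262 kΩ.
V_A = 40.5 × 1.262/13.26 = 3.855 V.
Branch current I = V_A/R4 = 3.855/2.66 = 1.449 mA.

I ≈ 1.45 mA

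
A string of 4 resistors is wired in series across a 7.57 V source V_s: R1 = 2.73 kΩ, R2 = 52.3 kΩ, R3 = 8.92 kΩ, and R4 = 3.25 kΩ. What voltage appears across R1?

V ≈ 0.308 V

Total series resistance ΣR = 2.73 + 52.3 + 8.92 + 3.25 = 67.20 kΩ.
Voltage divider: V = V_s · (2.730 / 67.20) = 7.57 × 0.04063 = 0.3075 V.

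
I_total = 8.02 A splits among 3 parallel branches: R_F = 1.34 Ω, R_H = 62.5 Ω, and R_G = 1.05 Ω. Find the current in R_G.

Total conductance ΣG = 1/1.34 + 1/62.5 + 1/1.05 = 1.715 (units of 1/Ω).
By the current-divider rule, I = I_total · G_k/ΣG = 8.02 × 0.5554 = 4.455 A.

I ≈ 4.45 A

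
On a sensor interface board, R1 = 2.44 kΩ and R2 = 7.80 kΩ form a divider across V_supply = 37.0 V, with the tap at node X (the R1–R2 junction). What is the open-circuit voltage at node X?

V_th ≈ 28.2 V

Open-circuit (no load on X): V_th = V_supply · R2/(R1 + R2) = 37.0 × 7.80/(2.440 + 7.80) = 28.18 V.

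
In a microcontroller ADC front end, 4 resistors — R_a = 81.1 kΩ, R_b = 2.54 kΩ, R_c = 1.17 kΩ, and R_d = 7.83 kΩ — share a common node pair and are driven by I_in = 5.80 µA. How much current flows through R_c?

I ≈ 3.57 µA

Conductances: ΣG = 1/81.1 + 1/2.54 + 1/1.17 + 1/7.83 = 1.388 (1/kΩ).
R_c takes the fraction G_k/ΣG = 0.8547/1.388 = 0.6156, so I = 5.80 × 0.6156 = 3.570 µA.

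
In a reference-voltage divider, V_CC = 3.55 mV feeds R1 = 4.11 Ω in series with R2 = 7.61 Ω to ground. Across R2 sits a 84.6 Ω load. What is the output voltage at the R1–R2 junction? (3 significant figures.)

First combine the lower leg with the load: R2 ‖ R_L = 6.982 Ω.
Voltage divider with the loaded lower leg: V_out = 3.55 × 6.982/(4.11 + 6.982) = 3.55 × 0.6295 = 2.235 mV.

V_out ≈ 2.23 mV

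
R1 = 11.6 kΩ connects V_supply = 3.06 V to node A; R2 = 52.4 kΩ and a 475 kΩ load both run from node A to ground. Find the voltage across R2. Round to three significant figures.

V_out ≈ 2.46 V

R2 ‖ R_L = (52.4 × 475)/(52.4 + 475) = 47.19 kΩ.
Now apply the divider: V_out = 3.06 × 0.8027 = 2.456 V.
(Unloaded it would be 2.51 V; the load pulls it down.)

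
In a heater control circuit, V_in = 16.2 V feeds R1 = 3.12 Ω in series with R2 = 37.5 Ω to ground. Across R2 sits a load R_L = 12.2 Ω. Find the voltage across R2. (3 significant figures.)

V_out ≈ 12.1 V

First combine the lower leg with the load: R2 ‖ R_L = 9.205 Ω.
Voltage divider with the loaded lower leg: V_out = 16.2 × 9.205/(3.12 + 9.205) = 16.2 × 0.7469 = 12.10 V.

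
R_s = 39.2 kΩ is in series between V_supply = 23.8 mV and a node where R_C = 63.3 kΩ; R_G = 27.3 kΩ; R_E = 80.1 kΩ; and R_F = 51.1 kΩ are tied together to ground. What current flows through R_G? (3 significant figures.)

Parallel bank: R_p = 1/(1/63.3 + 1/27.3 + 1/80.1 + 1/51.1) = 11.84 kΩ.
V_A = 23.8 × 11.84/51.04 = 5.520 mV.
I(R_G) = V_A / R_G = 5.520/27.3 = 0.2022 µA.

I ≈ 0.202 µA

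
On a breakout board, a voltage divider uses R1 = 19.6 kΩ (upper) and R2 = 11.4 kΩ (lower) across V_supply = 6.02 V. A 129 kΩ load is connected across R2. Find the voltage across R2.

V_out ≈ 2.10 V

First combine the lower leg with the load: R2 ‖ R_L = 10.47 kΩ.
Now apply the divider: V_out = 6.02 × 0.3483 = 2.097 V.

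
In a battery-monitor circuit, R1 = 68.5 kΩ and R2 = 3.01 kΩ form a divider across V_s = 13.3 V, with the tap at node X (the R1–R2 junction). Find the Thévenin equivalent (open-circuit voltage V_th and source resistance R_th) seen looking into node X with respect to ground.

With X open, the divider is unloaded: V_th = 13.3 × 3.01/71.51 = 0.5598 V.
Zeroing V_s shorts the top of R1 to ground, so R_th = R1 ‖ R2 = 2.883 kΩ.

V_th ≈ 0.560 V, R_th ≈ 2.88 kΩ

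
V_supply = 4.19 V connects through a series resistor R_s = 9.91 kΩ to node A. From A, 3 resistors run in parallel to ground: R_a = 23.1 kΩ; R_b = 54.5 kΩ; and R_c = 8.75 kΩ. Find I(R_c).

I ≈ 0.175 mA

Combine the parallel branches: R_p = (1/23.1 + 1/54.5 + 1/8.75)⁻¹ = 5.684 kΩ.
Node voltage V_A = V_supply · R_p/(R_s + R_p) = 4.19 × 0.3645 = 1.527 V.
I(R_c) = V_A / R_c = 1.527/8.75 = 0.1745 mA.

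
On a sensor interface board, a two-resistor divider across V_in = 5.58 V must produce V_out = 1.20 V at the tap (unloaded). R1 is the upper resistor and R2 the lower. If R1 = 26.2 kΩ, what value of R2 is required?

R2 ≈ 7.18 kΩ

Required fraction k = V_out/V_in = 0.2151.
R2 = R1 · 0.2151/(1 − 0.2151) = 7.178 kΩ.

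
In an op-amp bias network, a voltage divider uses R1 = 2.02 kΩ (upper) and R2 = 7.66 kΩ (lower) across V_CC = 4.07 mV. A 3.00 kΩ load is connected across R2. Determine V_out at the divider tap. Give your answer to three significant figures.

V_out ≈ 2.10 mV

R2 ‖ R_L = (7.66 × 3.00)/(7.66 + 3.00) = 2.156 kΩ.
Now apply the divider: V_out = 4.07 × 0.5163 = 2.101 mV.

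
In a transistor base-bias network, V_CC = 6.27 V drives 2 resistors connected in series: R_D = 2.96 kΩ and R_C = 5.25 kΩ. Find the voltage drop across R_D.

V ≈ 2.26 V

Total series resistance ΣR = 2.96 + 5.25 = 8.210 kΩ.
By the voltage-divider rule, V = 6.27 × 2.960/8.210 = 2.261 V.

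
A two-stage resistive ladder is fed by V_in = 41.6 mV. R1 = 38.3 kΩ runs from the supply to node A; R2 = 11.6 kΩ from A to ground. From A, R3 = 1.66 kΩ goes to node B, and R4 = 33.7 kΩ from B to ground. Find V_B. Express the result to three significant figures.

V_B ≈ 7.36 mV

The second stage (R3 + R4 = 35.36 kΩ) loads node A in parallel with R2.
Effective lower resistance at A: R2 ‖ 35.36 = 8.735 kΩ.
So V_A = 41.6 × 0.1857 = 7.725 mV.
Then the unloaded second divider: V_B = V_A × R4/(R3+R4) = 7.725 × 0.9531 = 7.363 mV.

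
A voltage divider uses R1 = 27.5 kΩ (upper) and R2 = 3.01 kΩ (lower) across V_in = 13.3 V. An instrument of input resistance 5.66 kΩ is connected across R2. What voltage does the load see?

V_out ≈ 0.887 V

The load sits in parallel with R2, giving an effective lower resistance R2' = R2·R_L/(R2+R_L) = 1.965 kΩ.
Then V_out = V_in · R2'/(R1 + R2') = 13.3 × 1.965/29.47 = 0.8870 V.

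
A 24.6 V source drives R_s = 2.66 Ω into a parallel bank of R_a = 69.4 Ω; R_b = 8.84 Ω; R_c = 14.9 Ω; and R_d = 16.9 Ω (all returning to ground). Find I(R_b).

I ≈ 1.66 A

Combine the parallel branches: R_p = (1/69.4 + 1/8.84 + 1/14.9 + 1/16.9)⁻¹ = 3.940 Ω.
Node voltage V_A = V_DC · R_p/(R_s + R_p) = 24.6 × 0.5970 = 14.69 V.
Branch current I = V_A/R_b = 14.69/8.84 = 1.661 A.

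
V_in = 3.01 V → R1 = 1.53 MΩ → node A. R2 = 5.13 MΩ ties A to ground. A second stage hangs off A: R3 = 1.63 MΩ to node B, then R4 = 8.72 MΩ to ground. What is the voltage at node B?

V_B ≈ 1.75 V

Node A sees R2 in parallel with the series input of stage 2, R3 + R4 = 10.35 MΩ.
Effective lower resistance at A: R2 ‖ 10.35 = 3.430 MΩ.
First divider: V_A = V_in · 3.430/(1.53 + 3.430) = 2.082 V.
Stage 2 is unloaded, so V_B = V_A · R4/(R3+R4) = 2.082 × 8.72/10.35 = 1.754 V.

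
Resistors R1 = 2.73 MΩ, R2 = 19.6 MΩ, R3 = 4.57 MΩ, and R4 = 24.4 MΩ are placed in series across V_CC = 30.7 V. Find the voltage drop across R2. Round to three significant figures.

V ≈ 11.7 V

Total series resistance ΣR = 2.73 + 19.6 + 4.57 + 24.4 = 51.30 MΩ.
Voltage divider: V = V_CC · (19.60 / 51.30) = 30.7 × 0.3821 = 11.73 V.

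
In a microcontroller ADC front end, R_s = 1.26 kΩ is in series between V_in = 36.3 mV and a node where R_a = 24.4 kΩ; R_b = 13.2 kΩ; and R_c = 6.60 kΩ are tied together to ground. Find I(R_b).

Equivalent of the parallel group: R_p = 3.728 kΩ.
Node voltage V_A = V_in · R_p/(R_s + R_p) = 36.3 × 0.7474 = 27.13 mV.
Branch current I = V_A/R_b = 27.13/13.2 = 2.055 µA.

I ≈ 2.06 µA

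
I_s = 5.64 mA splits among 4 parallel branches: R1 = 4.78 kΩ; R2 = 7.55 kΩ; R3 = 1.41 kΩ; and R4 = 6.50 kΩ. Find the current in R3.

I ≈ 3.32 mA

ΣG = 1/4.78 + 1/7.55 + 1/1.41 + 1/6.50 = 1.205.
By the current-divider rule, I = I_s · G_k/ΣG = 5.64 × 0.5887 = 3.320 mA.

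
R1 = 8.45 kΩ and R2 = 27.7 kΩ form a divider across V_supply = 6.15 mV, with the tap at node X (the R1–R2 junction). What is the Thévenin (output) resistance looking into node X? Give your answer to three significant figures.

R_th ≈ 6.47 kΩ

Looking into X with the source shorted: R_th = R1·R2/(R1+R2) = 8.450 × 27.7/36.15 = 6.475 kΩ.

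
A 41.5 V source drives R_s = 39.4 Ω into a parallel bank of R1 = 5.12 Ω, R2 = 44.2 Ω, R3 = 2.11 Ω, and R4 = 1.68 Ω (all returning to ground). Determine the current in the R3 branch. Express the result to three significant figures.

I ≈ 0.380 A

Equivalent of the parallel group: R_p = 0.7769 Ω.
Node voltage V_A = V_s · R_p/(R_s + R_p) = 41.5 × 0.01934 = 0.8025 V.
I(R3) = V_A / R3 = 0.8025/2.11 = 0.3803 A.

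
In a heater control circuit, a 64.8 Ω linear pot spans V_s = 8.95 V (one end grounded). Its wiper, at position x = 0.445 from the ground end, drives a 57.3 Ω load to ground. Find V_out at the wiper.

V_out ≈ 3.11 V

Split the track: R_lower = x·R_p = 28.84 Ω, R_upper = (1−x)·R_p = 35.96 Ω.
(x·R_p) ‖ R_L = 19.18 Ω.
Then V_out = V_s · 19.18/(35.96 + 19.18) = 3.113 V.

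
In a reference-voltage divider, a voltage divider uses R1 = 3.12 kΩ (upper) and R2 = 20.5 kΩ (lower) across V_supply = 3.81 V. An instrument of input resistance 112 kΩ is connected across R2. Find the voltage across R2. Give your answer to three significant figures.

R2 ‖ R_L = (20.5 × 112)/(20.5 + 112) = 17.33 kΩ.
Voltage divider with the loaded lower leg: V_out = 3.81 × 17.33/(3.12 + 17.33) = 3.81 × 0.8474 = 3.229 V.
(Unloaded it would be 3.31 V; the load pulls it down.)

V_out ≈ 3.23 V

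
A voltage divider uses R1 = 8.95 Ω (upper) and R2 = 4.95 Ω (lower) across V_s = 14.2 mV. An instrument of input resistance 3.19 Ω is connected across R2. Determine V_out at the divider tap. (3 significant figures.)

V_out ≈ 2.53 mV

R2 ‖ R_L = (4.95 × 3.19)/(4.95 + 3.19) = 1.940 Ω.
Now apply the divider: V_out = 14.2 × 0.1781 = 2.530 mV.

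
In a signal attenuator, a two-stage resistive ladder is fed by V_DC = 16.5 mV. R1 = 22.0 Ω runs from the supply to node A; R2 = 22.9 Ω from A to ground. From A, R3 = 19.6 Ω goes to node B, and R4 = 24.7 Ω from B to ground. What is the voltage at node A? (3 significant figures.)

V_A ≈ 6.71 mV

Node A sees R2 in parallel with the series input of stage 2, R3 + R4 = 44.30 Ω.
R2 ‖ (R3+R4) = 15.10 Ω.
V_A = 16.5 × 15.10/(22.0 + 15.10) = 6.715 mV.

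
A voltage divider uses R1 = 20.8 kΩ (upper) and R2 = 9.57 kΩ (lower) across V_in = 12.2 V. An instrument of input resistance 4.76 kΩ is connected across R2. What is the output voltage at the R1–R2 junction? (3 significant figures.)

First combine the lower leg with the load: R2 ‖ R_L = 3.179 kΩ.
Then V_out = V_in · R2'/(R1 + R2') = 12.2 × 3.179/23.98 = 1.617 V.
(Unloaded it would be 3.84 V; the load pulls it down.)

V_out ≈ 1.62 V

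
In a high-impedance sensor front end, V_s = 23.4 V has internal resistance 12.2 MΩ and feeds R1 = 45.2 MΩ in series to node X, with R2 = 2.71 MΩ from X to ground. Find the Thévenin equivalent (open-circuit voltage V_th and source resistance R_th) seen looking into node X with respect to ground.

R1' = 12.2 + 45.2 = 57.40 MΩ (source resistance + R1).
Open-circuit (no load on X): V_th = V_s · R2/(R1' + R2) = 23.4 × 2.71/(57.40 + 2.71) = 1.055 V.
Zeroing V_s shorts the top of R1' to ground, so R_th = R1' ‖ R2 = 2.588 MΩ.

V_th ≈ 1.05 V, R_th ≈ 2.59 MΩ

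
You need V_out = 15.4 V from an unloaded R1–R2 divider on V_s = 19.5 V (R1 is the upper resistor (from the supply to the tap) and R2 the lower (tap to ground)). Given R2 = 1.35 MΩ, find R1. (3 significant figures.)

R1 ≈ 0.359 MΩ

The divider ratio is R2/(R1+R2) = 15.4/19.5 = 0.7897.
Rearranging, R1 = R2·(1−k)/k = 1.35 × 0.2662 = 0.3594 MΩ.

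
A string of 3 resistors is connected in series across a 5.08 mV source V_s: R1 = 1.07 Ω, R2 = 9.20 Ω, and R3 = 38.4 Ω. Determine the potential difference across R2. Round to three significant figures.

V ≈ 0.960 mV

Series total: ΣR = 1.07 + 9.20 + 38.4 = 48.67 Ω.
Voltage divider: V = V_s · (9.200 / 48.67) = 5.08 × 0.1890 = 0.9603 mV.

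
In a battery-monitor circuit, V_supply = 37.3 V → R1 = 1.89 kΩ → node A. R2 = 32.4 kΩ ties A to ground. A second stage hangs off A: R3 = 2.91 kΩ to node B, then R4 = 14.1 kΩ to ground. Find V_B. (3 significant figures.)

V_B ≈ 26.4 V

Node A sees R2 in parallel with the series input of stage 2, R3 + R4 = 17.01 kΩ.
Effective lower resistance at A: R2 ‖ 17.01 = 11.15 kΩ.
So V_A = 37.3 × 0.8551 = 31.90 V.
Stage 2 is unloaded, so V_B = V_A · R4/(R3+R4) = 31.90 × 14.1/17.01 = 26.44 V.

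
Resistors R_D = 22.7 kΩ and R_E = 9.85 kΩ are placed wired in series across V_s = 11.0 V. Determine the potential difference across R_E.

Total series resistance ΣR = 22.7 + 9.85 = 32.55 kΩ.
By the voltage-divider rule, V = 11.0 × 9.850/32.55 = 3.329 V.

V ≈ 3.33 V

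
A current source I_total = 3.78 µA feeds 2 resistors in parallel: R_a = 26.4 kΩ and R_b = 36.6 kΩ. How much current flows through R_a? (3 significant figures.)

For two parallel branches, I_k = I_total · (other R)/(sum of R).
So I = 3.78 × 36.6/63.00 = 2.196 µA.

I ≈ 2.20 µA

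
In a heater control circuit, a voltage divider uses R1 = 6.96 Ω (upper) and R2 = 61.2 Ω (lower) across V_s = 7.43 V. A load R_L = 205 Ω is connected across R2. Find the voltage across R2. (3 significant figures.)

V_out ≈ 6.47 V

R2 ‖ R_L = (61.2 × 205)/(61.2 + 205) = 47.13 Ω.
Now apply the divider: V_out = 7.43 × 0.8713 = 6.474 V.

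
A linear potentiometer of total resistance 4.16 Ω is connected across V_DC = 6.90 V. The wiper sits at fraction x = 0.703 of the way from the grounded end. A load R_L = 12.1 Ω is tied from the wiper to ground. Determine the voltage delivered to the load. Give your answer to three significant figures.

V_out ≈ 4.53 V

Lower segment x·R_p = 2.924 Ω; upper segment (1−x)·R_p = 1.236 Ω.
(x·R_p) ‖ R_L = 2.355 Ω.
Loaded-divider output: V_out = 6.90 × 0.6559 = 4.526 V.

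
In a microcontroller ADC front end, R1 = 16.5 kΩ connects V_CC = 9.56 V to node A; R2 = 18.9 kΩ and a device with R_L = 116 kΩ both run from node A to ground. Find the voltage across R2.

The load sits in parallel with R2, giving an effective lower resistance R2' = R2·R_L/(R2+R_L) = 16.25 kΩ.
Now apply the divider: V_out = 9.56 × 0.4962 = 4.744 V.
(Unloaded it would be 5.10 V; the load pulls it down.)

V_out ≈ 4.74 V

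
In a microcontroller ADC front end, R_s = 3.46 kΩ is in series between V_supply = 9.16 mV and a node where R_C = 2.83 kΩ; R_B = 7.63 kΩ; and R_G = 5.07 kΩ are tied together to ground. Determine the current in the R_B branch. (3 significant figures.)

I ≈ 0.357 µA

Combine the parallel branches: R_p = (1/2.83 + 1/7.63 + 1/5.07)⁻¹ = 1.467 kΩ.
V_A = 9.16 × 1.467/4.927 = 2.727 mV.
I(R_B) = V_A / R_B = 2.727/7.63 = 0.3575 µA.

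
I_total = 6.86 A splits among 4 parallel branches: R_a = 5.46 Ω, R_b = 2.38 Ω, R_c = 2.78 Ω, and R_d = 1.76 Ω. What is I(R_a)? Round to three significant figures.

Total conductance ΣG = 1/5.46 + 1/2.38 + 1/2.78 + 1/1.76 = 1.531 (units of 1/Ω).
R_a takes the fraction G_k/ΣG = 0.1832/1.531 = 0.1196, so I = 6.86 × 0.1196 = 0.8205 A.

I ≈ 0.821 A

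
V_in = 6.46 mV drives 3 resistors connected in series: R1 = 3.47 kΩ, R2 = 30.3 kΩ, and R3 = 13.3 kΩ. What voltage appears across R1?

Series total: ΣR = 3.47 + 30.3 + 13.3 = 47.07 kΩ.
By the voltage-divider rule, V = 6.46 × 3.470/47.07 = 0.4762 mV.

V ≈ 0.476 mV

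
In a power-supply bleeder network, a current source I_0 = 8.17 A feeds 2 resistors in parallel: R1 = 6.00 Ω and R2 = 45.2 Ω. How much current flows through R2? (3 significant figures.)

With just two branches, the current splits inversely with resistance.
I(R2) = 8.17 × 6.00/(6.00 + 45.2) = 8.17 × 0.1172 = 0.9574 A.

I ≈ 0.957 A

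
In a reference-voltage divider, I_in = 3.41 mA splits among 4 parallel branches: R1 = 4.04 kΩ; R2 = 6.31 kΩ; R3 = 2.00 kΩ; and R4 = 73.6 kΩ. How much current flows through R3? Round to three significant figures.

I ≈ 1.85 mA

ΣG = 1/4.04 + 1/6.31 + 1/2.00 + 1/73.6 = 0.9196.
Current divider: I(R3) = I_in · G_k/ΣG = 3.41 × (0.5000/0.9196) = 3.41 × 0.5437 = 1.854 mA.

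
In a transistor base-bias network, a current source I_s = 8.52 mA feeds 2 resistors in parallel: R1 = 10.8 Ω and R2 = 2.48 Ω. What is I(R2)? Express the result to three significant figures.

I ≈ 6.93 mA

Two-branch current divider: I_k = I_s · R_other/(R_1 + R_2).
So I = 8.52 × 10.8/13.28 = 6.929 mA.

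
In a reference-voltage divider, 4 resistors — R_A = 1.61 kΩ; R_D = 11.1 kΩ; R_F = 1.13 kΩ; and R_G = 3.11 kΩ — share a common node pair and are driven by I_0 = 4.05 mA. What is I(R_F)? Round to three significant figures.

I ≈ 1.87 mA

ΣG = 1/1.61 + 1/11.1 + 1/1.13 + 1/3.11 = 1.918.
R_F takes the fraction G_k/ΣG = 0.8850/1.918 = 0.4615, so I = 4.05 × 0.4615 = 1.869 mA.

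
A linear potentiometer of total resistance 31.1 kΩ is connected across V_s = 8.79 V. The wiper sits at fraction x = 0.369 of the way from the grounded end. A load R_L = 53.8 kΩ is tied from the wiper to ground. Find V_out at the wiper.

V_out ≈ 2.86 V

Split the track: R_lower = x·R_p = 11.48 kΩ, R_upper = (1−x)·R_p = 19.62 kΩ.
R_L loads the lower segment: effective lower R = 9.458 kΩ.
Then V_out = V_s · 9.458/(19.62 + 9.458) = 2.859 V.
(Unloaded: V_out = x·V_s = 3.24 V.)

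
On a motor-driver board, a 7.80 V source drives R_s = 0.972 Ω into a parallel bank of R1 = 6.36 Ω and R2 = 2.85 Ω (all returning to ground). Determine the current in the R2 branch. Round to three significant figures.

Equivalent of the parallel group: R_p = 1.968 Ω.
Node voltage V_A = V_CC · R_p/(R_s + R_p) = 7.80 × 0.6694 = 5.221 V.
I(R2) = V_A / R2 = 5.221/2.85 = 1.832 A.
(Equivalently: I_total = 2.653 A, then current-divider fraction G_k/ΣG = 0.6906.)

I ≈ 1.83 A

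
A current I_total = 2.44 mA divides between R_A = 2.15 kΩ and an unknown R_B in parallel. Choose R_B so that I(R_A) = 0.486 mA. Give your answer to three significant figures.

Two-branch current divider: I_A = I_total · R_B/(R_A + R_B).
0.486/2.44 = R_B/(R_A + R_B) → R_B = R_A · (0.1992)/(1 − 0.1992) = 2.15 × 0.2487 = 0.5347 kΩ.

R_B ≈ 0.535 kΩ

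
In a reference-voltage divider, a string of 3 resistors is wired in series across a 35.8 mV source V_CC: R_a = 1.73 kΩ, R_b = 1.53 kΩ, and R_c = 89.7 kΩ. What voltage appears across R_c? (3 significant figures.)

V ≈ 34.5 mV

Series total: ΣR = 1.73 + 1.53 + 89.7 = 92.96 kΩ.
Voltage divider: V = V_CC · (89.70 / 92.96) = 35.8 × 0.9649 = 34.54 mV.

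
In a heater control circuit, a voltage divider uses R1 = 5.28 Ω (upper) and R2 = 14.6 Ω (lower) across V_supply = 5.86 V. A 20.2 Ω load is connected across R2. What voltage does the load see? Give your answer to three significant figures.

V_out ≈ 3.61 V

R2 ‖ R_L = (14.6 × 20.2)/(14.6 + 20.2) = 8.475 Ω.
Then V_out = V_supply · R2'/(R1 + R2') = 5.86 × 8.475/13.75 = 3.611 V.
(Unloaded it would be 4.30 V; the load pulls it down.)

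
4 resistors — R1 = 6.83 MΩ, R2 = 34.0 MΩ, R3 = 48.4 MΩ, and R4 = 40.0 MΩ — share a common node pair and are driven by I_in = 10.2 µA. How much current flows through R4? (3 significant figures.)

Conductances: ΣG = 1/6.83 + 1/34.0 + 1/48.4 + 1/40.0 = 0.2215 (1/MΩ).
By the current-divider rule, I = I_in · G_k/ΣG = 10.2 × 0.1129 = 1.151 µA.

I ≈ 1.15 µA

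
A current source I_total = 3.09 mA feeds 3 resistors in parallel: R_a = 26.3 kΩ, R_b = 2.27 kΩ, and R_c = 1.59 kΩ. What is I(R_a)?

I ≈ 0.106 mA

Conductances: ΣG = 1/26.3 + 1/2.27 + 1/1.59 = 1.107 (1/kΩ).
Current divider: I(R_a) = I_total · G_k/ΣG = 3.09 × (0.03802/1.107) = 3.09 × 0.03433 = 0.1061 mA.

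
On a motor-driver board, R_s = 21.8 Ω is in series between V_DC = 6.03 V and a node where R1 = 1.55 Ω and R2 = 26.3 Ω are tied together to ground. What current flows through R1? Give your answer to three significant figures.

I ≈ 0.245 A

Equivalent of the parallel group: R_p = 1.464 Ω.
V_A by voltage divider: V_A = 6.03 × 1.464/(21.8 + 1.464) = 0.3794 V.
I(R1) = V_A / R1 = 0.3794/1.55 = 0.2448 A.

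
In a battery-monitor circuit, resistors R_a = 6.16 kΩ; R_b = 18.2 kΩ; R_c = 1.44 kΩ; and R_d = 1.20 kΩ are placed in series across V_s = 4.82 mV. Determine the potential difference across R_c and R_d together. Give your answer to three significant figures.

Total series resistance ΣR = 6.16 + 18.2 + 1.44 + 1.20 = 27.00 kΩ.
R_{R_c..R_d} = 1.44 + 1.20 = 2.640 kΩ.
V = V_s · R/ΣR = 4.82 × 0.09778 = 0.4713 mV.

V ≈ 0.471 mV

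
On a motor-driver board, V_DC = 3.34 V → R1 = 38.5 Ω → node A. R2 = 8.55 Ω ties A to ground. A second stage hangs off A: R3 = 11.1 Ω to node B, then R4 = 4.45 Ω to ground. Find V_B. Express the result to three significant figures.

Node A sees R2 in parallel with the series input of stage 2, R3 + R4 = 15.55 Ω.
Effective lower resistance at A: R2 ‖ 15.55 = 5.517 Ω.
V_A = 3.34 × 5.517/(38.5 + 5.517) = 0.4186 V.
V_B = V_A × 0.2862 = 0.1198 V.

V_B ≈ 0.120 V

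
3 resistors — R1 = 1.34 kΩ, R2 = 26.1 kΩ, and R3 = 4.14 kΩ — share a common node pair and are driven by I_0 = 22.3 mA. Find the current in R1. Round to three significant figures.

I ≈ 16.2 mA

ΣG = 1/1.34 + 1/26.1 + 1/4.14 = 1.026.
R1 takes the fraction G_k/ΣG = 0.7463/1.026 = 0.7273, so I = 22.3 × 0.7273 = 16.22 mA.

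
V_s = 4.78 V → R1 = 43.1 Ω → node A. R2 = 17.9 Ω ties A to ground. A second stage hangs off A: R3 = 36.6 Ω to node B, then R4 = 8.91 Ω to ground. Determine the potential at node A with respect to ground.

The second stage (R3 + R4 = 45.51 Ω) loads node A in parallel with R2.
R2 ‖ (R3+R4) = 12.85 Ω.
First divider: V_A = V_s · 12.85/(43.1 + 12.85) = 1.098 V.

V_A ≈ 1.10 V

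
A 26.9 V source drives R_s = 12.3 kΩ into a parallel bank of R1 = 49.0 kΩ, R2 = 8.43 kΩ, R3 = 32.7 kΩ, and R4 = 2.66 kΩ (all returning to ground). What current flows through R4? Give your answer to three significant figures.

I ≈ 1.31 mA

Parallel bank: R_p = 1/(1/49.0 + 1/8.43 + 1/32.7 + 1/2.66) = 1.833 kΩ.
Node voltage V_A = V_s · R_p/(R_s + R_p) = 26.9 × 0.1297 = 3.489 V.
I(R4) = V_A / R4 = 3.489/2.66 = 1.312 mA.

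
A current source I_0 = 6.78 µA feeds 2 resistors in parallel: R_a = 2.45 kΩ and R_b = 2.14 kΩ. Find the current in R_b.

For two parallel branches, I_k = I_0 · (other R)/(sum of R).
I(R_b) = 6.78 × 2.45/(2.45 + 2.14) = 6.78 × 0.5338 = 3.619 µA.

I ≈ 3.62 µA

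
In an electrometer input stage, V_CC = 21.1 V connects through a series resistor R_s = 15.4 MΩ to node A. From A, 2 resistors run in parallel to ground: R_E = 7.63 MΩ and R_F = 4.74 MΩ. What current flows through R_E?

I ≈ 0.441 µA

Parallel bank: R_p = 1/(1/7.63 + 1/4.74) = 2.924 MΩ.
V_A by voltage divider: V_A = 21.1 × 2.924/(15.4 + 2.924) = 3.367 V.
I(R_E) = V_A / R_E = 3.367/7.63 = 0.4412 µA.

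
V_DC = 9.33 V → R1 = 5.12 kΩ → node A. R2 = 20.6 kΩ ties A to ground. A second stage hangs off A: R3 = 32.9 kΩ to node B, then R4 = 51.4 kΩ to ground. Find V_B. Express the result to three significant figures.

V_B ≈ 4.34 V

Node A sees R2 in parallel with the series input of stage 2, R3 + R4 = 84.30 kΩ.
R2 ‖ (R3+R4) = 16.55 kΩ.
V_A = 9.33 × 16.55/(5.12 + 16.55) = 7.126 V.
Stage 2 is unloaded, so V_B = V_A · R4/(R3+R4) = 7.126 × 51.4/84.30 = 4.345 V.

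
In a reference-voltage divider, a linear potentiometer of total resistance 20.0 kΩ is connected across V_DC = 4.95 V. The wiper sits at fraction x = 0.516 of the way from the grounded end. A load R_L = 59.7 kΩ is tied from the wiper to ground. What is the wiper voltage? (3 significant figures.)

Lower segment x·R_p = 10.32 kΩ; upper segment (1−x)·R_p = 9.680 kΩ.
R_L loads the lower segment: effective lower R = 8.799 kΩ.
Then V_out = V_DC · 8.799/(9.680 + 8.799) = 2.357 V.
(Unloaded: V_out = x·V_DC = 2.55 V.)

V_out ≈ 2.36 V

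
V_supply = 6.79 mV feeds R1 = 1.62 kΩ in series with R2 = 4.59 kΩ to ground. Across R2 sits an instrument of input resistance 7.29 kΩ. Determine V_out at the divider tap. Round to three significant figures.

V_out ≈ 4.31 mV

R2 ‖ R_L = (4.59 × 7.29)/(4.59 + 7.29) = 2.817 kΩ.
Then V_out = V_supply · R2'/(R1 + R2') = 6.79 × 2.817/4.437 = 4.311 mV.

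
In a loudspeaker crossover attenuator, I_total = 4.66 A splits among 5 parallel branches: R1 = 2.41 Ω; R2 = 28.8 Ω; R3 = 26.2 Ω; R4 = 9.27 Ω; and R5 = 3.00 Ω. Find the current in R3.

I ≈ 0.191 A

Total conductance ΣG = 1/2.41 + 1/28.8 + 1/26.2 + 1/9.27 + 1/3.00 = 0.9290 (units of 1/Ω).
By the current-divider rule, I = I_total · G_k/ΣG = 4.66 × 0.04108 = 0.1914 A.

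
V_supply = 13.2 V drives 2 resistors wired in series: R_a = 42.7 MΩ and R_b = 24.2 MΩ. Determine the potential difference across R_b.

Total series resistance ΣR = 42.7 + 24.2 = 66.90 MΩ.
By the voltage-divider rule, V = 13.2 × 24.20/66.90 = 4.775 V.

V ≈ 4.77 V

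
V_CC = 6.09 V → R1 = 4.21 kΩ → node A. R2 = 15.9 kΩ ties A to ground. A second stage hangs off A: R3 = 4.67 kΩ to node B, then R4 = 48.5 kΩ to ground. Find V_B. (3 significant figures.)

Looking into the second stage from A: R3 + R4 = 53.17 kΩ appears in parallel with R2.
R2 ‖ (R3+R4) = 12.24 kΩ.
V_A = 6.09 × 12.24/(4.21 + 12.24) = 4.531 V.
V_B = V_A × 0.9122 = 4.133 V.

V_B ≈ 4.13 V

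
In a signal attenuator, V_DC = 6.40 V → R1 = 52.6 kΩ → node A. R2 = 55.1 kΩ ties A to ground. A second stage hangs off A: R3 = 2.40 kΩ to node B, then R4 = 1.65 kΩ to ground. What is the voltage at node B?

The second stage (R3 + R4 = 4.050 kΩ) loads node A in parallel with R2.
R2 ‖ (R3+R4) = 3.773 kΩ.
So V_A = 6.40 × 0.06692 = 0.4283 V.
Stage 2 is unloaded, so V_B = V_A · R4/(R3+R4) = 0.4283 × 1.65/4.050 = 0.1745 V.

V_B ≈ 0.174 V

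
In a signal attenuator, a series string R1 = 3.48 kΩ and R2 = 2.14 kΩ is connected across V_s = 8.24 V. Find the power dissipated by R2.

P ≈ 4.60 mW

ΣR = 5.620 kΩ → I = 8.24/5.620 = 1.466 mA.
V(R2) = I·R = 3.138 V; P = V·I = 3.138 × 1.466 = 4.600 mW.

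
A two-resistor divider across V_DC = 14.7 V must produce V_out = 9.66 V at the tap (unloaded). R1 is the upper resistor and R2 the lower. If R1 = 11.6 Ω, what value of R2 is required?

The divider ratio is R2/(R1+R2) = 9.66/14.7 = 0.6571.
So R2 = R1 · V_out/(V_DC − V_out) = 11.6 × 9.66/(14.7 − 9.66) = 11.6 × 1.917 = 22.23 Ω.

R2 ≈ 22.2 Ω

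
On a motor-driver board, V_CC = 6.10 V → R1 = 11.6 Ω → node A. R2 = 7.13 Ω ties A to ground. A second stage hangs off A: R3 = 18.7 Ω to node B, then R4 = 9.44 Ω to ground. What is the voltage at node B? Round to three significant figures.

Looking into the second stage from A: R3 + R4 = 28.14 Ω appears in parallel with R2.
R2 ‖ (R3+R4) = 5.689 Ω.
First divider: V_A = V_CC · 5.689/(11.6 + 5.689) = 2.007 V.
Stage 2 is unloaded, so V_B = V_A · R4/(R3+R4) = 2.007 × 9.44/28.14 = 0.6733 V.

V_B ≈ 0.673 V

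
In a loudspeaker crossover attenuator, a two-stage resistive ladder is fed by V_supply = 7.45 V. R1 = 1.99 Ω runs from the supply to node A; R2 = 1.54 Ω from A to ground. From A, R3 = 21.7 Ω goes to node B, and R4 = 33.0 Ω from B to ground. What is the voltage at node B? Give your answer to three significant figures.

V_B ≈ 1.93 V

Node A sees R2 in parallel with the series input of stage 2, R3 + R4 = 54.70 Ω.
Effective lower resistance at A: R2 ‖ 54.70 = 1.498 Ω.
V_A = 7.45 × 1.498/(1.99 + 1.498) = 3.199 V.
Stage 2 is unloaded, so V_B = V_A · R4/(R3+R4) = 3.199 × 33.0/54.70 = 1.930 V.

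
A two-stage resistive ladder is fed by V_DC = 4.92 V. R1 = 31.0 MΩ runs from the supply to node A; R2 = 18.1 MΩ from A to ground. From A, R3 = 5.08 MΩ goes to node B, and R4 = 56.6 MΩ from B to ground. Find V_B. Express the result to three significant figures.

V_B ≈ 1.40 V

Looking into the second stage from A: R3 + R4 = 61.68 MΩ appears in parallel with R2.
R2 ‖ (R3+R4) = 13.99 MΩ.
First divider: V_A = V_DC · 13.99/(31.0 + 13.99) = 1.530 V.
Stage 2 is unloaded, so V_B = V_A · R4/(R3+R4) = 1.530 × 56.6/61.68 = 1.404 V.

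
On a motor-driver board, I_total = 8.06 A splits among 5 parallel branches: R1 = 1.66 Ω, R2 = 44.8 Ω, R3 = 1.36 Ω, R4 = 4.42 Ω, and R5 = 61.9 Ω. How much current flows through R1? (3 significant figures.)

Conductances: ΣG = 1/1.66 + 1/44.8 + 1/1.36 + 1/4.42 + 1/61.9 = 1.602 (1/Ω).
R1 takes the fraction G_k/ΣG = 0.6024/1.602 = 0.3759, so I = 8.06 × 0.3759 = 3.030 A.

I ≈ 3.03 A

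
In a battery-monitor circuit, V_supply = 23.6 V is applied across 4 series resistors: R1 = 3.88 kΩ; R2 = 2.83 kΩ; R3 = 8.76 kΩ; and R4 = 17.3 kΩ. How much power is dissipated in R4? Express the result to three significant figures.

P ≈ 8.97 mW

Series current I = V_supply/ΣR = 23.6/32.77 = 0.7202 mA.
V(R4) = I·R = 12.46 V; P = V·I = 12.46 × 0.7202 = 8.973 mW.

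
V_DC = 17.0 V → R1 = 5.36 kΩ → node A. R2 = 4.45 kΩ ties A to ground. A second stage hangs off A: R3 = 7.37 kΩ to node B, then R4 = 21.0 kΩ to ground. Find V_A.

Node A sees R2 in parallel with the series input of stage 2, R3 + R4 = 28.37 kΩ.
Effective lower resistance at A: R2 ‖ 28.37 = 3.847 kΩ.
First divider: V_A = V_DC · 3.847/(5.36 + 3.847) = 7.103 V.

V_A ≈ 7.10 V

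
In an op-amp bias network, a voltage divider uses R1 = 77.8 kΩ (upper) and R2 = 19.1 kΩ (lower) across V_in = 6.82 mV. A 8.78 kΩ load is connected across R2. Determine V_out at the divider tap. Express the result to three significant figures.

V_out ≈ 0.489 mV

R2 ‖ R_L = (19.1 × 8.78)/(19.1 + 8.78) = 6.015 kΩ.
Voltage divider with the loaded lower leg: V_out = 6.82 × 6.015/(77.8 + 6.015) = 6.82 × 0.07177 = 0.4894 mV.
(Unloaded it would be 1.34 mV; the load pulls it down.)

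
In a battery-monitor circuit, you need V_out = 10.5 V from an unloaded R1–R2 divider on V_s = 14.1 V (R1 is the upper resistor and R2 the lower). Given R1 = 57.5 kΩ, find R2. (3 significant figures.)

R2 ≈ 168 kΩ

Required fraction k = V_out/V_s = 0.7447.
R2 = R1 · 0.7447/(1 − 0.7447) = 167.7 kΩ.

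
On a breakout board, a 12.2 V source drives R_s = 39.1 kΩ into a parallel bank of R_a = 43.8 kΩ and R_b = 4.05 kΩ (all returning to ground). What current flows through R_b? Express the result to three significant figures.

Parallel bank: R_p = 1/(1/43.8 + 1/4.05) = 3.707 kΩ.
V_A = 12.2 × 3.707/42.81 = 1.057 V.
Branch current I = V_A/R_b = 1.057/4.05 = 0.2609 mA.
(Equivalently: I_total = 0.2850 mA, then current-divider fraction G_k/ΣG = 0.9154.)

I ≈ 0.261 mA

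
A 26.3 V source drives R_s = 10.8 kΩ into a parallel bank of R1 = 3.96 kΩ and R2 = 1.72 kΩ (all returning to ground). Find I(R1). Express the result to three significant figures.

Equivalent of the parallel group: R_p = 1.199 kΩ.
V_A = 26.3 × 1.199/12.00 = 2.628 V.
Branch current I = V_A/R1 = 2.628/3.96 = 0.6637 mA.

I ≈ 0.664 mA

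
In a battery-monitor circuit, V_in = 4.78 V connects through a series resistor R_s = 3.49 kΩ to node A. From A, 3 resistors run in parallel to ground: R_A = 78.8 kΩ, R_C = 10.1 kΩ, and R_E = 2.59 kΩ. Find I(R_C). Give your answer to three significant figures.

Combine the parallel branches: R_p = (1/78.8 + 1/10.1 + 1/2.59)⁻¹ = 2.009 kΩ.
V_A by voltage divider: V_A = 4.78 × 2.009/(3.49 + 2.009) = 1.746 V.
I(R_C) = V_A / R_C = 1.746/10.1 = 0.1729 mA.
(Check via current divider: I_total = 0.8693 mA; share G_k/ΣG = 0.1989 → same result.)

I ≈ 0.173 mA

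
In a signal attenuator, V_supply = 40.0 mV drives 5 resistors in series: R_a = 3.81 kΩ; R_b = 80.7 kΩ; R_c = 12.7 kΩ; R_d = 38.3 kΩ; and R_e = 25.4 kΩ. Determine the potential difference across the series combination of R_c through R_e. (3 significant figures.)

ΣR = 3.81 + 80.7 + 12.7 + 38.3 + 25.4 = 160.9 kΩ.
R_{R_c..R_e} = 12.7 + 38.3 + 25.4 = 76.40 kΩ.
Voltage divider: V = V_supply · (76.40 / 160.9) = 40.0 × 0.4748 = 18.99 mV.

V ≈ 19.0 mV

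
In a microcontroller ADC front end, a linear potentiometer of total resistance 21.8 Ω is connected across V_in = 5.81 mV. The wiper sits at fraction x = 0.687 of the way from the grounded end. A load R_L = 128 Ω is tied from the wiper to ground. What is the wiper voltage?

Lower segment x·R_p = 14.98 Ω; upper segment (1−x)·R_p = 6.823 Ω.
(x·R_p) ‖ R_L = 13.41 Ω.
Then V_out = V_in · 13.41/(6.823 + 13.41) = 3.850 mV.

V_out ≈ 3.85 mV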